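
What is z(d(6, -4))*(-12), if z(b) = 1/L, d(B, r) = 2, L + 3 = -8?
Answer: 12/11 ≈ 1.0909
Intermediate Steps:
L = -11 (L = -3 - 8 = -11)
z(b) = -1/11 (z(b) = 1/(-11) = -1/11)
z(d(6, -4))*(-12) = -1/11*(-12) = 12/11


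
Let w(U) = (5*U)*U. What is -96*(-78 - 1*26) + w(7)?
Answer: 10229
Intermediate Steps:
w(U) = 5*U²
-96*(-78 - 1*26) + w(7) = -96*(-78 - 1*26) + 5*7² = -96*(-78 - 26) + 5*49 = -96*(-104) + 245 = 9984 + 245 = 10229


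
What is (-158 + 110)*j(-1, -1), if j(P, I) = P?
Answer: 48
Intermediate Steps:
(-158 + 110)*j(-1, -1) = (-158 + 110)*(-1) = -48*(-1) = 48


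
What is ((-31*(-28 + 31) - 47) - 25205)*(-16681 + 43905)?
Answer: -689992280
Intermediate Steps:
((-31*(-28 + 31) - 47) - 25205)*(-16681 + 43905) = ((-31*3 - 47) - 25205)*27224 = ((-93 - 47) - 25205)*27224 = (-140 - 25205)*27224 = -25345*27224 = -689992280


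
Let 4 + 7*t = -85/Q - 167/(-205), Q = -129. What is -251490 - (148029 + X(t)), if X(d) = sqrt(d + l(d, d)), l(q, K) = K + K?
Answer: -399519 - 2*I*sqrt(1030658615)/61705 ≈ -3.9952e+5 - 1.0406*I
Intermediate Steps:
l(q, K) = 2*K
t = -66812/185115 (t = -4/7 + (-85/(-129) - 167/(-205))/7 = -4/7 + (-85*(-1/129) - 167*(-1/205))/7 = -4/7 + (85/129 + 167/205)/7 = -4/7 + (1/7)*(38968/26445) = -4/7 + 38968/185115 = -66812/185115 ≈ -0.36092)
X(d) = sqrt(3)*sqrt(d) (X(d) = sqrt(d + 2*d) = sqrt(3*d) = sqrt(3)*sqrt(d))
-251490 - (148029 + X(t)) = -251490 - (148029 + sqrt(3)*sqrt(-66812/185115)) = -251490 - (148029 + sqrt(3)*(2*I*sqrt(3091975845)/185115)) = -251490 - (148029 + 2*I*sqrt(1030658615)/61705) = -251490 + (-148029 - 2*I*sqrt(1030658615)/61705) = -399519 - 2*I*sqrt(1030658615)/61705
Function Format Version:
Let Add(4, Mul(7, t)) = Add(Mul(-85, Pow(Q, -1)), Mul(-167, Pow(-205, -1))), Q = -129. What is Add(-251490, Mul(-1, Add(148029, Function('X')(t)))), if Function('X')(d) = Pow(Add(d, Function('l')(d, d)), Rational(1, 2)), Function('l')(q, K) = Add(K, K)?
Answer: Add(-399519, Mul(Rational(-2, 61705), I, Pow(1030658615, Rational(1, 2)))) ≈ Add(-3.9952e+5, Mul(-1.0406, I))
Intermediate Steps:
Function('l')(q, K) = Mul(2, K)
t = Rational(-66812, 185115) (t = Add(Rational(-4, 7), Mul(Rational(1, 7), Add(Mul(-85, Pow(-129, -1)), Mul(-167, Pow(-205, -1))))) = Add(Rational(-4, 7), Mul(Rational(1, 7), Add(Mul(-85, Rational(-1, 129)), Mul(-167, Rational(-1, 205))))) = Add(Rational(-4, 7), Mul(Rational(1, 7), Add(Rational(85, 129), Rational(167, 205)))) = Add(Rational(-4, 7), Mul(Rational(1, 7), Rational(38968, 26445))) = Add(Rational(-4, 7), Rational(38968, 185115)) = Rational(-66812, 185115) ≈ -0.36092)
Function('X')(d) = Mul(Pow(3, Rational(1, 2)), Pow(d, Rational(1, 2))) (Function('X')(d) = Pow(Add(d, Mul(2, d)), Rational(1, 2)) = Pow(Mul(3, d), Rational(1, 2)) = Mul(Pow(3, Rational(1, 2)), Pow(d, Rational(1, 2))))
Add(-251490, Mul(-1, Add(148029, Function('X')(t)))) = Add(-251490, Mul(-1, Add(148029, Mul(Pow(3, Rational(1, 2)), Pow(Rational(-66812, 185115), Rational(1, 2)))))) = Add(-251490, Mul(-1, Add(148029, Mul(Pow(3, Rational(1, 2)), Mul(Rational(2, 185115), I, Pow(3091975845, Rational(1, 2))))))) = Add(-251490, Mul(-1, Add(148029, Mul(Rational(2, 61705), I, Pow(1030658615, Rational(1, 2)))))) = Add(-251490, Add(-148029, Mul(Rational(-2, 61705), I, Pow(1030658615, Rational(1, 2))))) = Add(-399519, Mul(Rational(-2, 61705), I, Pow(1030658615, Rational(1, 2))))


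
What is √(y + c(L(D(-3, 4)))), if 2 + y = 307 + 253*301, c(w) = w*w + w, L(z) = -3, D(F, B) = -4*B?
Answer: 36*√59 ≈ 276.52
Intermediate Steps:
c(w) = w + w² (c(w) = w² + w = w + w²)
y = 76458 (y = -2 + (307 + 253*301) = -2 + (307 + 76153) = -2 + 76460 = 76458)
√(y + c(L(D(-3, 4)))) = √(76458 - 3*(1 - 3)) = √(76458 - 3*(-2)) = √(76458 + 6) = √76464 = 36*√59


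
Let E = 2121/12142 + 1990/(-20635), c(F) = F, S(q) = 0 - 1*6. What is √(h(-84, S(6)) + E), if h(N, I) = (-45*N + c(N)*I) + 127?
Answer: 5*√443051435099051922/50110034 ≈ 66.416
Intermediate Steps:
S(q) = -6 (S(q) = 0 - 6 = -6)
h(N, I) = 127 - 45*N + I*N (h(N, I) = (-45*N + N*I) + 127 = (-45*N + I*N) + 127 = 127 - 45*N + I*N)
E = 3920851/50110034 (E = 2121*(1/12142) + 1990*(-1/20635) = 2121/12142 - 398/4127 = 3920851/50110034 ≈ 0.078245)
√(h(-84, S(6)) + E) = √((127 - 45*(-84) - 6*(-84)) + 3920851/50110034) = √((127 + 3780 + 504) + 3920851/50110034) = √(4411 + 3920851/50110034) = √(221039280825/50110034) = 5*√443051435099051922/50110034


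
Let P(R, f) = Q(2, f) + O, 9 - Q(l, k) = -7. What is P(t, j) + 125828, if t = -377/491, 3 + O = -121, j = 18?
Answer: 125720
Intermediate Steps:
Q(l, k) = 16 (Q(l, k) = 9 - 1*(-7) = 9 + 7 = 16)
O = -124 (O = -3 - 121 = -124)
t = -377/491 (t = -377*1/491 = -377/491 ≈ -0.76782)
P(R, f) = -108 (P(R, f) = 16 - 124 = -108)
P(t, j) + 125828 = -108 + 125828 = 125720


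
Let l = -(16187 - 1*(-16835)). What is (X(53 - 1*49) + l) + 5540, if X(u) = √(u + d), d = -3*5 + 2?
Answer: -27482 + 3*I ≈ -27482.0 + 3.0*I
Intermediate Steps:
d = -13 (d = -15 + 2 = -13)
X(u) = √(-13 + u) (X(u) = √(u - 13) = √(-13 + u))
l = -33022 (l = -(16187 + 16835) = -1*33022 = -33022)
(X(53 - 1*49) + l) + 5540 = (√(-13 + (53 - 1*49)) - 33022) + 5540 = (√(-13 + (53 - 49)) - 33022) + 5540 = (√(-13 + 4) - 33022) + 5540 = (√(-9) - 33022) + 5540 = (3*I - 33022) + 5540 = (-33022 + 3*I) + 5540 = -27482 + 3*I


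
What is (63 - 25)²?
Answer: 1444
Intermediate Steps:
(63 - 25)² = 38² = 1444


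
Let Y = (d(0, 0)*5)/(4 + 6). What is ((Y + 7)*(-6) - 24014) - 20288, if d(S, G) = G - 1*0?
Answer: -44344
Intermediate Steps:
d(S, G) = G (d(S, G) = G + 0 = G)
Y = 0 (Y = (0*5)/(4 + 6) = 0/10 = 0*(1/10) = 0)
((Y + 7)*(-6) - 24014) - 20288 = ((0 + 7)*(-6) - 24014) - 20288 = (7*(-6) - 24014) - 20288 = (-42 - 24014) - 20288 = -24056 - 20288 = -44344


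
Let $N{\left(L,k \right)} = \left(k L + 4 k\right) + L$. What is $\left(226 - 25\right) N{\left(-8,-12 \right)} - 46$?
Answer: $7994$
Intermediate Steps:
$N{\left(L,k \right)} = L + 4 k + L k$ ($N{\left(L,k \right)} = \left(L k + 4 k\right) + L = \left(4 k + L k\right) + L = L + 4 k + L k$)
$\left(226 - 25\right) N{\left(-8,-12 \right)} - 46 = \left(226 - 25\right) \left(-8 + 4 \left(-12\right) - -96\right) - 46 = 201 \left(-8 - 48 + 96\right) - 46 = 201 \cdot 40 - 46 = 8040 - 46 = 7994$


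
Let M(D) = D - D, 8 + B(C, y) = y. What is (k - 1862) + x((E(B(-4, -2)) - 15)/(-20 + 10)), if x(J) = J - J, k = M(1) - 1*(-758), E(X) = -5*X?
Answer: -1104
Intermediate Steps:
B(C, y) = -8 + y
M(D) = 0
k = 758 (k = 0 - 1*(-758) = 0 + 758 = 758)
x(J) = 0
(k - 1862) + x((E(B(-4, -2)) - 15)/(-20 + 10)) = (758 - 1862) + 0 = -1104 + 0 = -1104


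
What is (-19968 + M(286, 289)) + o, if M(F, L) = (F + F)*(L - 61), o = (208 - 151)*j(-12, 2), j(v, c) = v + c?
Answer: 109878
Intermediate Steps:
j(v, c) = c + v
o = -570 (o = (208 - 151)*(2 - 12) = 57*(-10) = -570)
M(F, L) = 2*F*(-61 + L) (M(F, L) = (2*F)*(-61 + L) = 2*F*(-61 + L))
(-19968 + M(286, 289)) + o = (-19968 + 2*286*(-61 + 289)) - 570 = (-19968 + 2*286*228) - 570 = (-19968 + 130416) - 570 = 110448 - 570 = 109878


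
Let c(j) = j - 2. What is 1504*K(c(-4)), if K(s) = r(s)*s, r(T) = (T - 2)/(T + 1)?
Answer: -72192/5 ≈ -14438.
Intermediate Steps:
c(j) = -2 + j
r(T) = (-2 + T)/(1 + T)
K(s) = s*(-2 + s)/(1 + s) (K(s) = ((-2 + s)/(1 + s))*s = s*(-2 + s)/(1 + s))
1504*K(c(-4)) = 1504*((-2 - 4)*(-2 + (-2 - 4))/(1 + (-2 - 4))) = 1504*(-6*(-2 - 6)/(1 - 6)) = 1504*(-6*(-8)/(-5)) = 1504*(-6*(-1/5)*(-8)) = 1504*(-48/5) = -72192/5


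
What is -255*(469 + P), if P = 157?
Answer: -159630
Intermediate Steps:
-255*(469 + P) = -255*(469 + 157) = -255*626 = -159630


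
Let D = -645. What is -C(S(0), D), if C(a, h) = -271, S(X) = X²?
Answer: 271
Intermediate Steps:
-C(S(0), D) = -1*(-271) = 271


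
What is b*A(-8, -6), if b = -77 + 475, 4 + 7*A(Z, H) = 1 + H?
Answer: -3582/7 ≈ -511.71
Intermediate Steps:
A(Z, H) = -3/7 + H/7 (A(Z, H) = -4/7 + (1 + H)/7 = -4/7 + (⅐ + H/7) = -3/7 + H/7)
b = 398
b*A(-8, -6) = 398*(-3/7 + (⅐)*(-6)) = 398*(-3/7 - 6/7) = 398*(-9/7) = -3582/7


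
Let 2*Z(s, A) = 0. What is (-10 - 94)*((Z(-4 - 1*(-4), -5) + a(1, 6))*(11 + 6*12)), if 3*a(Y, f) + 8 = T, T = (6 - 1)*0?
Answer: 69056/3 ≈ 23019.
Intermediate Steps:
Z(s, A) = 0 (Z(s, A) = (½)*0 = 0)
T = 0 (T = 5*0 = 0)
a(Y, f) = -8/3 (a(Y, f) = -8/3 + (⅓)*0 = -8/3 + 0 = -8/3)
(-10 - 94)*((Z(-4 - 1*(-4), -5) + a(1, 6))*(11 + 6*12)) = (-10 - 94)*((0 - 8/3)*(11 + 6*12)) = -(-832)*(11 + 72)/3 = -(-832)*83/3 = -104*(-664/3) = 69056/3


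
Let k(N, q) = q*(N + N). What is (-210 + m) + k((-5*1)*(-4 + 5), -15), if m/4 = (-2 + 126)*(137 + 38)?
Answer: 86740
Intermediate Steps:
k(N, q) = 2*N*q (k(N, q) = q*(2*N) = 2*N*q)
m = 86800 (m = 4*((-2 + 126)*(137 + 38)) = 4*(124*175) = 4*21700 = 86800)
(-210 + m) + k((-5*1)*(-4 + 5), -15) = (-210 + 86800) + 2*((-5*1)*(-4 + 5))*(-15) = 86590 + 2*(-5*1)*(-15) = 86590 + 2*(-5)*(-15) = 86590 + 150 = 86740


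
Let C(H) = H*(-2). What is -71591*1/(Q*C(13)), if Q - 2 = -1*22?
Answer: -5507/40 ≈ -137.68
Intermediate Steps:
Q = -20 (Q = 2 - 1*22 = 2 - 22 = -20)
C(H) = -2*H
-71591*1/(Q*C(13)) = -71591/((-(-40)*13)) = -71591/((-20*(-26))) = -71591/520 = -71591*1/520 = -5507/40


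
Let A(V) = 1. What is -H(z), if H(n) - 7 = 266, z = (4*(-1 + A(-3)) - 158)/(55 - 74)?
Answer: -273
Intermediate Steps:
z = 158/19 (z = (4*(-1 + 1) - 158)/(55 - 74) = (4*0 - 158)/(-19) = (0 - 158)*(-1/19) = -158*(-1/19) = 158/19 ≈ 8.3158)
H(n) = 273 (H(n) = 7 + 266 = 273)
-H(z) = -1*273 = -273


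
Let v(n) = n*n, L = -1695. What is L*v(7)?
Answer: -83055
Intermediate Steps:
v(n) = n**2
L*v(7) = -1695*7**2 = -1695*49 = -83055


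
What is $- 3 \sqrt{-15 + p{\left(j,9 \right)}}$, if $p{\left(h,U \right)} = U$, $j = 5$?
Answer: $- 3 i \sqrt{6} \approx - 7.3485 i$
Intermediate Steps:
$- 3 \sqrt{-15 + p{\left(j,9 \right)}} = - 3 \sqrt{-15 + 9} = - 3 \sqrt{-6} = - 3 i \sqrt{6}$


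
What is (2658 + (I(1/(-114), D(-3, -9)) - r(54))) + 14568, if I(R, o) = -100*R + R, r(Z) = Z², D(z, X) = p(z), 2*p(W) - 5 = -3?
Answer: 543813/38 ≈ 14311.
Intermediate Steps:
p(W) = 1 (p(W) = 5/2 + (½)*(-3) = 5/2 - 3/2 = 1)
D(z, X) = 1
I(R, o) = -99*R
(2658 + (I(1/(-114), D(-3, -9)) - r(54))) + 14568 = (2658 + (-99/(-114) - 1*54²)) + 14568 = (2658 + (-99*(-1/114) - 1*2916)) + 14568 = (2658 + (33/38 - 2916)) + 14568 = (2658 - 110775/38) + 14568 = -9771/38 + 14568 = 543813/38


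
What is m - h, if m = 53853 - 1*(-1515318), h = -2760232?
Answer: 4329403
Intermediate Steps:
m = 1569171 (m = 53853 + 1515318 = 1569171)
m - h = 1569171 - 1*(-2760232) = 1569171 + 2760232 = 4329403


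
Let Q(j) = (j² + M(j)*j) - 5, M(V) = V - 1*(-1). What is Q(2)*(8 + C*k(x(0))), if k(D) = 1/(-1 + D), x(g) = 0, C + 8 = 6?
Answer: 50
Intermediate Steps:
M(V) = 1 + V (M(V) = V + 1 = 1 + V)
C = -2 (C = -8 + 6 = -2)
Q(j) = -5 + j² + j*(1 + j) (Q(j) = (j² + (1 + j)*j) - 5 = (j² + j*(1 + j)) - 5 = -5 + j² + j*(1 + j))
Q(2)*(8 + C*k(x(0))) = (-5 + 2 + 2*2²)*(8 - 2/(-1 + 0)) = (-5 + 2 + 2*4)*(8 - 2/(-1)) = (-5 + 2 + 8)*(8 - 2*(-1)) = 5*(8 + 2) = 5*10 = 50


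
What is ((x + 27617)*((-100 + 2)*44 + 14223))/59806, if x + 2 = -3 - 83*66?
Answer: 6452061/1759 ≈ 3668.0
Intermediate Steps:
x = -5483 (x = -2 + (-3 - 83*66) = -2 + (-3 - 5478) = -2 - 5481 = -5483)
((x + 27617)*((-100 + 2)*44 + 14223))/59806 = ((-5483 + 27617)*((-100 + 2)*44 + 14223))/59806 = (22134*(-98*44 + 14223))*(1/59806) = (22134*(-4312 + 14223))*(1/59806) = (22134*9911)*(1/59806) = 219370074*(1/59806) = 6452061/1759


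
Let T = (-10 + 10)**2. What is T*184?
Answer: 0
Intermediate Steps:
T = 0 (T = 0**2 = 0)
T*184 = 0*184 = 0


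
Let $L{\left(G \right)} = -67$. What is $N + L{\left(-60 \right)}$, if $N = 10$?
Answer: $-57$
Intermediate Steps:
$N + L{\left(-60 \right)} = 10 - 67 = -57$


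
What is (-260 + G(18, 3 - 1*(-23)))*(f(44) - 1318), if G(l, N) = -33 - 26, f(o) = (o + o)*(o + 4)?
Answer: -927014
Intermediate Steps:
f(o) = 2*o*(4 + o) (f(o) = (2*o)*(4 + o) = 2*o*(4 + o))
G(l, N) = -59
(-260 + G(18, 3 - 1*(-23)))*(f(44) - 1318) = (-260 - 59)*(2*44*(4 + 44) - 1318) = -319*(2*44*48 - 1318) = -319*(4224 - 1318) = -319*2906 = -927014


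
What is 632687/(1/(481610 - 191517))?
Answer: 183538069891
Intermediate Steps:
632687/(1/(481610 - 191517)) = 632687/(1/290093) = 632687*290093 = 183538069891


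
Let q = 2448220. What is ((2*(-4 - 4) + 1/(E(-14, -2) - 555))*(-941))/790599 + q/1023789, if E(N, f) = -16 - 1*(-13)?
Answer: 362881569007787/150549620087646 ≈ 2.4104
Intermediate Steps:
E(N, f) = -3 (E(N, f) = -16 + 13 = -3)
((2*(-4 - 4) + 1/(E(-14, -2) - 555))*(-941))/790599 + q/1023789 = ((2*(-4 - 4) + 1/(-3 - 555))*(-941))/790599 + 2448220/1023789 = ((2*(-8) + 1/(-558))*(-941))*(1/790599) + 2448220*(1/1023789) = ((-16 - 1/558)*(-941))*(1/790599) + 2448220/1023789 = -8929/558*(-941)*(1/790599) + 2448220/1023789 = (8402189/558)*(1/790599) + 2448220/1023789 = 8402189/441154242 + 2448220/1023789 = 362881569007787/150549620087646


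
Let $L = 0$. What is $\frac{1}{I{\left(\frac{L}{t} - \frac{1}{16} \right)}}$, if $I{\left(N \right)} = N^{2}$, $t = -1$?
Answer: $256$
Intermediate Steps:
$\frac{1}{I{\left(\frac{L}{t} - \frac{1}{16} \right)}} = \frac{1}{\left(\frac{0}{-1} - \frac{1}{16}\right)^{2}} = \frac{1}{\left(0 \left(-1\right) - \frac{1}{16}\right)^{2}} = \frac{1}{\left(0 - \frac{1}{16}\right)^{2}} = \frac{1}{\left(- \frac{1}{16}\right)^{2}} = \frac{1}{\frac{1}{256}} = 256$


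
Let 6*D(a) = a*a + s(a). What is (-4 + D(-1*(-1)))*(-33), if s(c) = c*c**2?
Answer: 121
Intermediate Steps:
s(c) = c**3
D(a) = a**2/6 + a**3/6 (D(a) = (a*a + a**3)/6 = (a**2 + a**3)/6 = a**2/6 + a**3/6)
(-4 + D(-1*(-1)))*(-33) = (-4 + (-1*(-1))**2*(1 - 1*(-1))/6)*(-33) = (-4 + (1/6)*1**2*(1 + 1))*(-33) = (-4 + (1/6)*1*2)*(-33) = (-4 + 1/3)*(-33) = -11/3*(-33) = 121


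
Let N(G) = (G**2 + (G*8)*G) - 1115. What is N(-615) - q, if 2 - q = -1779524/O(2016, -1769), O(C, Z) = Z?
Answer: 6021523776/1769 ≈ 3.4039e+6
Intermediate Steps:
N(G) = -1115 + 9*G**2 (N(G) = (G**2 + (8*G)*G) - 1115 = (G**2 + 8*G**2) - 1115 = 9*G**2 - 1115 = -1115 + 9*G**2)
q = -1775986/1769 (q = 2 - (-1779524)/(-1769) = 2 - (-1779524)*(-1)/1769 = 2 - 1*1779524/1769 = 2 - 1779524/1769 = -1775986/1769 ≈ -1003.9)
N(-615) - q = (-1115 + 9*(-615)**2) - 1*(-1775986/1769) = (-1115 + 9*378225) + 1775986/1769 = (-1115 + 3404025) + 1775986/1769 = 3402910 + 1775986/1769 = 6021523776/1769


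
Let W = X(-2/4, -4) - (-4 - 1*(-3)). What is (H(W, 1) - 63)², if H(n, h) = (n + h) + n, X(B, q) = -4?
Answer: 4624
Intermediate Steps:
W = -3 (W = -4 - (-4 - 1*(-3)) = -4 - (-4 + 3) = -4 - 1*(-1) = -4 + 1 = -3)
H(n, h) = h + 2*n (H(n, h) = (h + n) + n = h + 2*n)
(H(W, 1) - 63)² = ((1 + 2*(-3)) - 63)² = ((1 - 6) - 63)² = (-5 - 63)² = (-68)² = 4624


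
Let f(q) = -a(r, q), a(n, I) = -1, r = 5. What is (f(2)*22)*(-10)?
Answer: -220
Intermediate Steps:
f(q) = 1 (f(q) = -1*(-1) = 1)
(f(2)*22)*(-10) = (1*22)*(-10) = 22*(-10) = -220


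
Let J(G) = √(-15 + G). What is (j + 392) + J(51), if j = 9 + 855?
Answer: 1262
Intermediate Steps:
j = 864
(j + 392) + J(51) = (864 + 392) + √(-15 + 51) = 1256 + √36 = 1256 + 6 = 1262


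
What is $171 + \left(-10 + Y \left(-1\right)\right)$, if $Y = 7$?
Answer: $154$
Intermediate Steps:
$171 + \left(-10 + Y \left(-1\right)\right) = 171 + \left(-10 + 7 \left(-1\right)\right) = 171 - 17 = 154$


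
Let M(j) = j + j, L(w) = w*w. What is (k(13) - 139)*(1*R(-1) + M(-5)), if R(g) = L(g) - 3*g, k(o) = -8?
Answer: 882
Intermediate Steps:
L(w) = w²
M(j) = 2*j
R(g) = g² - 3*g
(k(13) - 139)*(1*R(-1) + M(-5)) = (-8 - 139)*(1*(-(-3 - 1)) + 2*(-5)) = -147*(1*(-1*(-4)) - 10) = -147*(1*4 - 10) = -147*(4 - 10) = -147*(-6) = 882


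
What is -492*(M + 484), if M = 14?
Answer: -245016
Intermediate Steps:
-492*(M + 484) = -492*(14 + 484) = -492*498 = -245016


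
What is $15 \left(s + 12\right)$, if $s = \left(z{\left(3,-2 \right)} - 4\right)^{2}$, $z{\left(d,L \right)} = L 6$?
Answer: $4020$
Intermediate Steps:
$z{\left(d,L \right)} = 6 L$
$s = 256$ ($s = \left(6 \left(-2\right) - 4\right)^{2} = \left(-12 - 4\right)^{2} = \left(-16\right)^{2} = 256$)
$15 \left(s + 12\right) = 15 \left(256 + 12\right) = 15 \cdot 268 = 4020$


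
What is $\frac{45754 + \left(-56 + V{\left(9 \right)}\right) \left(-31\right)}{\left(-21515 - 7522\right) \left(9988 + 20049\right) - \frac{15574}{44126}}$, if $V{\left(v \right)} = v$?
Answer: $- \frac{1041616293}{19243003741034} \approx -5.413 \cdot 10^{-5}$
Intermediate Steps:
$\frac{45754 + \left(-56 + V{\left(9 \right)}\right) \left(-31\right)}{\left(-21515 - 7522\right) \left(9988 + 20049\right) - \frac{15574}{44126}} = \frac{45754 + \left(-56 + 9\right) \left(-31\right)}{\left(-21515 - 7522\right) \left(9988 + 20049\right) - \frac{15574}{44126}} = \frac{45754 - -1457}{\left(-29037\right) 30037 - \frac{7787}{22063}} = \frac{45754 + 1457}{-872184369 - \frac{7787}{22063}} = \frac{47211}{- \frac{19243003741034}{22063}} = 47211 \left(- \frac{22063}{19243003741034}\right) = - \frac{1041616293}{19243003741034}$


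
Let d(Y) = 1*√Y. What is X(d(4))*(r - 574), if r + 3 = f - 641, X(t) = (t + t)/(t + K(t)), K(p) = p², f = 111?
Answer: -738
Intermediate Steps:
d(Y) = √Y
X(t) = 2*t/(t + t²) (X(t) = (t + t)/(t + t²) = (2*t)/(t + t²) = 2*t/(t + t²))
r = -533 (r = -3 + (111 - 641) = -3 - 530 = -533)
X(d(4))*(r - 574) = (2/(1 + √4))*(-533 - 574) = (2/(1 + 2))*(-1107) = (2/3)*(-1107) = (2*(⅓))*(-1107) = (⅔)*(-1107) = -738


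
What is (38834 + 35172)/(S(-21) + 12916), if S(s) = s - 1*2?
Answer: 74006/12893 ≈ 5.7400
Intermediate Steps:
S(s) = -2 + s (S(s) = s - 2 = -2 + s)
(38834 + 35172)/(S(-21) + 12916) = (38834 + 35172)/((-2 - 21) + 12916) = 74006/(-23 + 12916) = 74006/12893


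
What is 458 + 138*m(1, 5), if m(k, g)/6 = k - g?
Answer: -2854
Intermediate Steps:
m(k, g) = -6*g + 6*k (m(k, g) = 6*(k - g) = -6*g + 6*k)
458 + 138*m(1, 5) = 458 + 138*(-6*5 + 6*1) = 458 + 138*(-30 + 6) = 458 + 138*(-24) = 458 - 3312 = -2854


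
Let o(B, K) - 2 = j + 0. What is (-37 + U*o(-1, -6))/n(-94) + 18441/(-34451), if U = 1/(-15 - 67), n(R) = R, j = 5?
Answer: -795271/5649964 ≈ -0.14076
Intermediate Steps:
o(B, K) = 7 (o(B, K) = 2 + (5 + 0) = 2 + 5 = 7)
U = -1/82 (U = 1/(-82) = -1/82 ≈ -0.012195)
(-37 + U*o(-1, -6))/n(-94) + 18441/(-34451) = (-37 - 1/82*7)/(-94) + 18441/(-34451) = (-37 - 7/82)*(-1/94) + 18441*(-1/34451) = -3041/82*(-1/94) - 18441/34451 = 3041/7708 - 18441/34451 = -795271/5649964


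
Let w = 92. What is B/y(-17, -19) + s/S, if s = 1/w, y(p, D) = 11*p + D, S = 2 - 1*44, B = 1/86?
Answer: -5395/17113656 ≈ -0.00031525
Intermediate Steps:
B = 1/86 ≈ 0.011628
S = -42 (S = 2 - 44 = -42)
y(p, D) = D + 11*p
s = 1/92 ≈ 0.010870
B/y(-17, -19) + s/S = 1/(86*(-19 + 11*(-17))) + (1/92)/(-42) = 1/(86*(-19 - 187)) + (1/92)*(-1/42) = (1/86)/(-206) - 1/3864 = (1/86)*(-1/206) - 1/3864 = -1/17716 - 1/3864 = -5395/17113656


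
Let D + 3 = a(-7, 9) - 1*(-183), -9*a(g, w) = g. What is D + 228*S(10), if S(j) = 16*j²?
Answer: 3284827/9 ≈ 3.6498e+5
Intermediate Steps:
a(g, w) = -g/9
D = 1627/9 (D = -3 + (-⅑*(-7) - 1*(-183)) = -3 + (7/9 + 183) = -3 + 1654/9 = 1627/9 ≈ 180.78)
D + 228*S(10) = 1627/9 + 228*(16*10²) = 1627/9 + 228*(16*100) = 1627/9 + 228*1600 = 1627/9 + 364800 = 3284827/9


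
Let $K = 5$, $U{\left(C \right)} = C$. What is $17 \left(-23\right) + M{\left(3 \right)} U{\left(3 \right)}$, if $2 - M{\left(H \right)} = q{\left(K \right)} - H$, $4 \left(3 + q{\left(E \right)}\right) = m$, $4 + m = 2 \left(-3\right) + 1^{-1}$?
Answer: $- \frac{1441}{4} \approx -360.25$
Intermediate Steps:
$m = -9$ ($m = -4 + \left(2 \left(-3\right) + 1^{-1}\right) = -4 + \left(-6 + 1\right) = -4 - 5 = -9$)
$q{\left(E \right)} = - \frac{21}{4}$ ($q{\left(E \right)} = -3 + \frac{1}{4} \left(-9\right) = -3 - \frac{9}{4} = - \frac{21}{4}$)
$M{\left(H \right)} = \frac{29}{4} + H$ ($M{\left(H \right)} = 2 - \left(- \frac{21}{4} - H\right) = 2 + \left(\frac{21}{4} + H\right) = \frac{29}{4} + H$)
$17 \left(-23\right) + M{\left(3 \right)} U{\left(3 \right)} = 17 \left(-23\right) + \left(\frac{29}{4} + 3\right) 3 = -391 + \frac{41}{4} \cdot 3 = -391 + \frac{123}{4} = - \frac{1441}{4}$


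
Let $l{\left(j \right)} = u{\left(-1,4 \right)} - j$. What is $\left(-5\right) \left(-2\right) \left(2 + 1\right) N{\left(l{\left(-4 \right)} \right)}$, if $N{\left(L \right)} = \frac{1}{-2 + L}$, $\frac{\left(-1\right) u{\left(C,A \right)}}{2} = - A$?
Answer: $3$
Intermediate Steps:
$u{\left(C,A \right)} = 2 A$ ($u{\left(C,A \right)} = - 2 \left(- A\right) = 2 A$)
$l{\left(j \right)} = 8 - j$ ($l{\left(j \right)} = 2 \cdot 4 - j = 8 - j$)
$\left(-5\right) \left(-2\right) \left(2 + 1\right) N{\left(l{\left(-4 \right)} \right)} = \frac{\left(-5\right) \left(-2\right) \left(2 + 1\right)}{-2 + \left(8 - -4\right)} = \frac{10 \cdot 3}{-2 + \left(8 + 4\right)} = \frac{30}{-2 + 12} = \frac{30}{10} = 30 \cdot \frac{1}{10} = 3$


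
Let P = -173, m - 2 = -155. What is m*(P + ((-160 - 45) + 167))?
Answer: 32283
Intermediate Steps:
m = -153 (m = 2 - 155 = -153)
m*(P + ((-160 - 45) + 167)) = -153*(-173 + ((-160 - 45) + 167)) = -153*(-173 + (-205 + 167)) = -153*(-173 - 38) = -153*(-211) = 32283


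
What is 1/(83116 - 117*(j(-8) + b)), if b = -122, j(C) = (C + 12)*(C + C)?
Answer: 1/104878 ≈ 9.5349e-6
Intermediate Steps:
j(C) = 2*C*(12 + C) (j(C) = (12 + C)*(2*C) = 2*C*(12 + C))
1/(83116 - 117*(j(-8) + b)) = 1/(83116 - 117*(2*(-8)*(12 - 8) - 122)) = 1/(83116 - 117*(2*(-8)*4 - 122)) = 1/(83116 - 117*(-64 - 122)) = 1/(83116 - 117*(-186)) = 1/(83116 + 21762) = 1/104878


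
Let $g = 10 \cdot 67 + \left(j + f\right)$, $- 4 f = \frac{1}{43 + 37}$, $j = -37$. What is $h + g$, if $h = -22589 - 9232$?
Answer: $- \frac{9980161}{320} \approx -31188.0$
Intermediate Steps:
$f = - \frac{1}{320}$ ($f = - \frac{1}{4 \left(43 + 37\right)} = - \frac{1}{4 \cdot 80} = \left(- \frac{1}{4}\right) \frac{1}{80} = - \frac{1}{320} \approx -0.003125$)
$g = \frac{202559}{320}$ ($g = 10 \cdot 67 - \frac{11841}{320} = 670 - \frac{11841}{320} = \frac{202559}{320} \approx 633.0$)
$h = -31821$
$h + g = -31821 + \frac{202559}{320} = - \frac{9980161}{320}$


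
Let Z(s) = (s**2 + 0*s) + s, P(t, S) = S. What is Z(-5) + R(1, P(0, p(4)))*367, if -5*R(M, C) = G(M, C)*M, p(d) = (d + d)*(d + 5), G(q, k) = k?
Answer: -26324/5 ≈ -5264.8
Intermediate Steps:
p(d) = 2*d*(5 + d) (p(d) = (2*d)*(5 + d) = 2*d*(5 + d))
Z(s) = s + s**2 (Z(s) = (s**2 + 0) + s = s**2 + s = s + s**2)
R(M, C) = -C*M/5
Z(-5) + R(1, P(0, p(4)))*367 = -5*(1 - 5) - 1/5*2*4*(5 + 4)*1*367 = -5*(-4) - 1/5*2*4*9*1*367 = 20 - 1/5*72*1*367 = 20 - 72/5*367 = 20 - 26424/5 = -26324/5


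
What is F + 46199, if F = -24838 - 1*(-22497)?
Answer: 43858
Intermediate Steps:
F = -2341 (F = -24838 + 22497 = -2341)
F + 46199 = -2341 + 46199 = 43858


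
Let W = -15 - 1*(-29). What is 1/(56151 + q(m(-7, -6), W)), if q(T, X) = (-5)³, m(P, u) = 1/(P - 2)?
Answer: 1/56026 ≈ 1.7849e-5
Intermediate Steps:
m(P, u) = 1/(-2 + P)
W = 14 (W = -15 + 29 = 14)
q(T, X) = -125
1/(56151 + q(m(-7, -6), W)) = 1/(56151 - 125) = 1/56026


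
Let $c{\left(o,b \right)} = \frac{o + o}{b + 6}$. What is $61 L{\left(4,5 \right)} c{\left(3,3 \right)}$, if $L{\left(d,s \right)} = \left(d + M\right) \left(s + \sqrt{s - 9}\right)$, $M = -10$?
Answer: $-1220 - 488 i \approx -1220.0 - 488.0 i$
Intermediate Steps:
$L{\left(d,s \right)} = \left(-10 + d\right) \left(s + \sqrt{-9 + s}\right)$ ($L{\left(d,s \right)} = \left(d - 10\right) \left(s + \sqrt{s - 9}\right) = \left(-10 + d\right) \left(s + \sqrt{-9 + s}\right)$)
$c{\left(o,b \right)} = \frac{2 o}{6 + b}$
$61 L{\left(4,5 \right)} c{\left(3,3 \right)} = 61 \left(\left(-10\right) 5 - 10 \sqrt{-9 + 5} + 4 \cdot 5 + 4 \sqrt{-9 + 5}\right) 2 \cdot 3 \frac{1}{6 + 3} = 61 \left(-50 - 10 \sqrt{-4} + 20 + 4 \sqrt{-4}\right) 2 \cdot 3 \cdot \frac{1}{9} = 61 \left(-50 - 10 \cdot 2 i + 20 + 4 \cdot 2 i\right) 2 \cdot 3 \cdot \frac{1}{9} = 61 \left(-50 - 20 i + 20 + 8 i\right) \frac{2}{3} = 61 \left(-30 - 12 i\right) \frac{2}{3} = 61 \left(-20 - 8 i\right) = -1220 - 488 i$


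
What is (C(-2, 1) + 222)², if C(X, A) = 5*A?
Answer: 51529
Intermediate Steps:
(C(-2, 1) + 222)² = (5*1 + 222)² = (5 + 222)² = 227² = 51529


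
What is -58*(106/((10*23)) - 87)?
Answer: 577216/115 ≈ 5019.3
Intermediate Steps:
-58*(106/((10*23)) - 87) = -58*(106/230 - 87) = -58*(106*(1/230) - 87) = -58*(53/115 - 87) = -58*(-9952/115) = 577216/115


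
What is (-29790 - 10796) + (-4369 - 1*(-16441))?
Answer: -28514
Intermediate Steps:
(-29790 - 10796) + (-4369 - 1*(-16441)) = -40586 + (-4369 + 16441) = -40586 + 12072 = -28514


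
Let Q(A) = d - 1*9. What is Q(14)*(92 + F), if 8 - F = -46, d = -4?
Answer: -1898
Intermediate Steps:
F = 54 (F = 8 - 1*(-46) = 8 + 46 = 54)
Q(A) = -13 (Q(A) = -4 - 1*9 = -4 - 9 = -13)
Q(14)*(92 + F) = -13*(92 + 54) = -13*146 = -1898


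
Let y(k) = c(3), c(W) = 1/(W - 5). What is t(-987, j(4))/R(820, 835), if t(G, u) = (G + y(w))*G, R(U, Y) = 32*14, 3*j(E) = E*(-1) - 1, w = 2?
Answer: 278475/128 ≈ 2175.6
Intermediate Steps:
c(W) = 1/(-5 + W)
y(k) = -½ (y(k) = 1/(-5 + 3) = 1/(-2) = -½)
j(E) = -⅓ - E/3 (j(E) = (E*(-1) - 1)/3 = (-E - 1)/3 = (-1 - E)/3 = -⅓ - E/3)
R(U, Y) = 448
t(G, u) = G*(-½ + G) (t(G, u) = (G - ½)*G = (-½ + G)*G = G*(-½ + G))
t(-987, j(4))/R(820, 835) = -987*(-½ - 987)/448 = -987*(-1975/2)*(1/448) = (1949325/2)*(1/448) = 278475/128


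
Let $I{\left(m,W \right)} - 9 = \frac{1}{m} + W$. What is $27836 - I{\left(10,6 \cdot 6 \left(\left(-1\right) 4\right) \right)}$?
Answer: $\frac{279709}{10} \approx 27971.0$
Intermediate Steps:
$I{\left(m,W \right)} = 9 + W + \frac{1}{m}$ ($I{\left(m,W \right)} = 9 + \left(\frac{1}{m} + W\right) = 9 + \left(W + \frac{1}{m}\right) = 9 + W + \frac{1}{m}$)
$27836 - I{\left(10,6 \cdot 6 \left(\left(-1\right) 4\right) \right)} = 27836 - \left(9 + 6 \cdot 6 \left(\left(-1\right) 4\right) + \frac{1}{10}\right) = 27836 - \left(9 + 36 \left(-4\right) + \frac{1}{10}\right) = 27836 - \left(9 - 144 + \frac{1}{10}\right) = 27836 - - \frac{1349}{10} = 27836 + \frac{1349}{10} = \frac{279709}{10}$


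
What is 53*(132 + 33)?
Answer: 8745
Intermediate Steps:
53*(132 + 33) = 53*165 = 8745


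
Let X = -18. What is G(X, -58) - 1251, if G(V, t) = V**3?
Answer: -7083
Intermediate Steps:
G(X, -58) - 1251 = (-18)**3 - 1251 = -5832 - 1251 = -7083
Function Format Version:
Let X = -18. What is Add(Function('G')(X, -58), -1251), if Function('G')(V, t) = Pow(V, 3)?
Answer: -7083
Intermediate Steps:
Add(Function('G')(X, -58), -1251) = Add(Pow(-18, 3), -1251) = Add(-5832, -1251) = -7083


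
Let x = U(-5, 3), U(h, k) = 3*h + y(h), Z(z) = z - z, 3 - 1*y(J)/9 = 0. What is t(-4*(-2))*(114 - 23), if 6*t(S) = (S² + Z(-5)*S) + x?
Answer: 3458/3 ≈ 1152.7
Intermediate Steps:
y(J) = 27 (y(J) = 27 - 9*0 = 27 + 0 = 27)
Z(z) = 0
U(h, k) = 27 + 3*h (U(h, k) = 3*h + 27 = 27 + 3*h)
x = 12 (x = 27 + 3*(-5) = 27 - 15 = 12)
t(S) = 2 + S²/6 (t(S) = ((S² + 0*S) + 12)/6 = ((S² + 0) + 12)/6 = (S² + 12)/6 = (12 + S²)/6 = 2 + S²/6)
t(-4*(-2))*(114 - 23) = (2 + (-4*(-2))²/6)*(114 - 23) = (2 + (⅙)*8²)*91 = (2 + (⅙)*64)*91 = (2 + 32/3)*91 = (38/3)*91 = 3458/3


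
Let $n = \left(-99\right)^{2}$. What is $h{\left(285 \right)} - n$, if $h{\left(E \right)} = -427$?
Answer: $-10228$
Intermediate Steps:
$n = 9801$
$h{\left(285 \right)} - n = -427 - 9801 = -10228$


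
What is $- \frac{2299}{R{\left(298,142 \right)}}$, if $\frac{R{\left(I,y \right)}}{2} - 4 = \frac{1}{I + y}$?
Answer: $- \frac{505780}{1761} \approx -287.21$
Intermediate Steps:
$R{\left(I,y \right)} = 8 + \frac{2}{I + y}$
$- \frac{2299}{R{\left(298,142 \right)}} = - \frac{2299}{2 \frac{1}{298 + 142} \left(1 + 4 \cdot 298 + 4 \cdot 142\right)} = - \frac{2299}{2 \cdot \frac{1}{440} \left(1 + 1192 + 568\right)} = - \frac{2299}{2 \cdot \frac{1}{440} \cdot 1761} = - \frac{2299}{\frac{1761}{220}} = \left(-2299\right) \frac{220}{1761} = - \frac{505780}{1761}$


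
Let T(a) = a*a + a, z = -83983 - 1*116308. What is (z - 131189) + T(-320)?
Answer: -229400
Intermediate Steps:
z = -200291 (z = -83983 - 116308 = -200291)
T(a) = a + a² (T(a) = a² + a = a + a²)
(z - 131189) + T(-320) = (-200291 - 131189) - 320*(1 - 320) = -331480 - 320*(-319) = -331480 + 102080 = -229400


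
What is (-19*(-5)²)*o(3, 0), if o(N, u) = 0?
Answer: 0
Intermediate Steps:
(-19*(-5)²)*o(3, 0) = -19*(-5)²*0 = -19*25*0 = -475*0 = 0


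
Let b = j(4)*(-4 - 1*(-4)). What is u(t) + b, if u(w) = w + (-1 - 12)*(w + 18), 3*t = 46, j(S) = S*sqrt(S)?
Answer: -418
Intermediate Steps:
j(S) = S**(3/2)
t = 46/3 (t = (1/3)*46 = 46/3 ≈ 15.333)
u(w) = -234 - 12*w (u(w) = w - 13*(18 + w) = w + (-234 - 13*w) = -234 - 12*w)
b = 0 (b = 4**(3/2)*(-4 - 1*(-4)) = 8*(-4 + 4) = 8*0 = 0)
u(t) + b = (-234 - 12*46/3) + 0 = (-234 - 184) + 0 = -418 + 0 = -418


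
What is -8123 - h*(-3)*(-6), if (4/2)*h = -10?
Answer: -8033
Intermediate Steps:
h = -5 (h = (½)*(-10) = -5)
-8123 - h*(-3)*(-6) = -8123 - (-5*(-3))*(-6) = -8123 - 15*(-6) = -8123 - 1*(-90) = -8123 + 90 = -8033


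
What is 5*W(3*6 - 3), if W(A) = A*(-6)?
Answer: -450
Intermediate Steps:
W(A) = -6*A
5*W(3*6 - 3) = 5*(-6*(3*6 - 3)) = 5*(-6*(18 - 3)) = 5*(-6*15) = 5*(-90) = -450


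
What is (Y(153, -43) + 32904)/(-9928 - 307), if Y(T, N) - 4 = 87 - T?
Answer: -32842/10235 ≈ -3.2088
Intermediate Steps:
Y(T, N) = 91 - T (Y(T, N) = 4 + (87 - T) = 91 - T)
(Y(153, -43) + 32904)/(-9928 - 307) = ((91 - 1*153) + 32904)/(-9928 - 307) = ((91 - 153) + 32904)/(-10235) = (-62 + 32904)*(-1/10235) = 32842*(-1/10235) = -32842/10235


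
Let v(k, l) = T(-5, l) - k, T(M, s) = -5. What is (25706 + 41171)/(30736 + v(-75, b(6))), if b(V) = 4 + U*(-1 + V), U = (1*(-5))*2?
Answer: 66877/30806 ≈ 2.1709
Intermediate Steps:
U = -10 (U = -5*2 = -10)
b(V) = 14 - 10*V (b(V) = 4 - 10*(-1 + V) = 4 + (10 - 10*V) = 14 - 10*V)
v(k, l) = -5 - k
(25706 + 41171)/(30736 + v(-75, b(6))) = (25706 + 41171)/(30736 + (-5 - 1*(-75))) = 66877/(30736 + (-5 + 75)) = 66877/(30736 + 70) = 66877/30806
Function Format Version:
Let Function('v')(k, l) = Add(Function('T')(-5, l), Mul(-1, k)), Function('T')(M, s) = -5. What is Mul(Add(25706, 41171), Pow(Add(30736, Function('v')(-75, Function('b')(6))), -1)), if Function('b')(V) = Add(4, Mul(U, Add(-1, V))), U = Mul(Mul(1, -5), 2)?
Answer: Rational(66877, 30806) ≈ 2.1709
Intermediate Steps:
U = -10 (U = Mul(-5, 2) = -10)
Function('b')(V) = Add(14, Mul(-10, V)) (Function('b')(V) = Add(4, Mul(-10, Add(-1, V))) = Add(4, Add(10, Mul(-10, V))) = Add(14, Mul(-10, V)))
Function('v')(k, l) = Add(-5, Mul(-1, k))
Mul(Add(25706, 41171), Pow(Add(30736, Function('v')(-75, Function('b')(6))), -1)) = Mul(Add(25706, 41171), Pow(Add(30736, Add(-5, Mul(-1, -75))), -1)) = Mul(66877, Pow(Add(30736, Add(-5, 75)), -1)) = Mul(66877, Pow(Add(30736, 70), -1)) = Mul(66877, Pow(30806, -1)) = Mul(66877, Rational(1, 30806)) = Rational(66877, 30806)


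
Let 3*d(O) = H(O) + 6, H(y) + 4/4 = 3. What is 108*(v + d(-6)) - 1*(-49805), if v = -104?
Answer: 38861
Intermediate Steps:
H(y) = 2 (H(y) = -1 + 3 = 2)
d(O) = 8/3 (d(O) = (2 + 6)/3 = (1/3)*8 = 8/3)
108*(v + d(-6)) - 1*(-49805) = 108*(-104 + 8/3) - 1*(-49805) = 108*(-304/3) + 49805 = -10944 + 49805 = 38861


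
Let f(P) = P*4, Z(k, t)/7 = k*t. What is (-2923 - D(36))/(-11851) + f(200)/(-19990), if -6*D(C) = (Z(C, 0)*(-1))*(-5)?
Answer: 4894997/23690149 ≈ 0.20663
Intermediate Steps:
Z(k, t) = 7*k*t (Z(k, t) = 7*(k*t) = 7*k*t)
f(P) = 4*P
D(C) = 0 (D(C) = -(7*C*0)*(-1)*(-5)/6 = -0*(-1)*(-5)/6 = -0*(-5) = -⅙*0 = 0)
(-2923 - D(36))/(-11851) + f(200)/(-19990) = (-2923 - 1*0)/(-11851) + (4*200)/(-19990) = (-2923 + 0)*(-1/11851) + 800*(-1/19990) = -2923*(-1/11851) - 80/1999 = 2923/11851 - 80/1999 = 4894997/23690149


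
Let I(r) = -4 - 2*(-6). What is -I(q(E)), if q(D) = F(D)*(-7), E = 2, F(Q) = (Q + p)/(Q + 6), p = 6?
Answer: -8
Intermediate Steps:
F(Q) = 1 (F(Q) = (Q + 6)/(Q + 6) = (6 + Q)/(6 + Q) = 1)
q(D) = -7 (q(D) = 1*(-7) = -7)
I(r) = 8 (I(r) = -4 + 12 = 8)
-I(q(E)) = -1*8 = -8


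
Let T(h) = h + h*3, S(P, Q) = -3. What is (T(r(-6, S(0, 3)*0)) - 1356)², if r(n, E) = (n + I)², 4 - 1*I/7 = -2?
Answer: 14653584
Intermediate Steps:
I = 42 (I = 28 - 7*(-2) = 28 + 14 = 42)
r(n, E) = (42 + n)² (r(n, E) = (n + 42)² = (42 + n)²)
T(h) = 4*h (T(h) = h + 3*h = 4*h)
(T(r(-6, S(0, 3)*0)) - 1356)² = (4*(42 - 6)² - 1356)² = (4*36² - 1356)² = (4*1296 - 1356)² = (5184 - 1356)² = 3828² = 14653584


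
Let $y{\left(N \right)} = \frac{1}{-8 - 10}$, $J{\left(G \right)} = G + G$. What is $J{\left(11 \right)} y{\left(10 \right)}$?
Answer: $- \frac{11}{9} \approx -1.2222$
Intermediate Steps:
$J{\left(G \right)} = 2 G$
$y{\left(N \right)} = - \frac{1}{18}$ ($y{\left(N \right)} = \frac{1}{-18} = - \frac{1}{18}$)
$J{\left(11 \right)} y{\left(10 \right)} = 2 \cdot 11 \left(- \frac{1}{18}\right) = 22 \left(- \frac{1}{18}\right) = - \frac{11}{9}$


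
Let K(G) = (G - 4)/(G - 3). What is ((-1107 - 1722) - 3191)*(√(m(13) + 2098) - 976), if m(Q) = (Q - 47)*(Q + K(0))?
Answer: 5875520 - 24080*√906/3 ≈ 5.6339e+6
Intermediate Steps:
K(G) = (-4 + G)/(-3 + G)
m(Q) = (-47 + Q)*(4/3 + Q) (m(Q) = (Q - 47)*(Q + (-4 + 0)/(-3 + 0)) = (-47 + Q)*(Q - 4/(-3)) = (-47 + Q)*(Q - ⅓*(-4)) = (-47 + Q)*(Q + 4/3) = (-47 + Q)*(4/3 + Q))
((-1107 - 1722) - 3191)*(√(m(13) + 2098) - 976) = ((-1107 - 1722) - 3191)*(√((-188/3 + 13² - 137/3*13) + 2098) - 976) = (-2829 - 3191)*(√((-188/3 + 169 - 1781/3) + 2098) - 976) = -6020*(√(-1462/3 + 2098) - 976) = -6020*(√(4832/3) - 976) = -6020*(4*√906/3 - 976) = -6020*(-976 + 4*√906/3) = 5875520 - 24080*√906/3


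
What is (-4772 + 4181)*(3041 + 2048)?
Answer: -3007599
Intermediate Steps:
(-4772 + 4181)*(3041 + 2048) = -591*5089 = -3007599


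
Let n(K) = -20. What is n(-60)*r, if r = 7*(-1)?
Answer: 140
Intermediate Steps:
r = -7
n(-60)*r = -20*(-7) = 140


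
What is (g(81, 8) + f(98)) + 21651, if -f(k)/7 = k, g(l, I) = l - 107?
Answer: 20939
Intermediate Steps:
g(l, I) = -107 + l
f(k) = -7*k
(g(81, 8) + f(98)) + 21651 = ((-107 + 81) - 7*98) + 21651 = (-26 - 686) + 21651 = -712 + 21651 = 20939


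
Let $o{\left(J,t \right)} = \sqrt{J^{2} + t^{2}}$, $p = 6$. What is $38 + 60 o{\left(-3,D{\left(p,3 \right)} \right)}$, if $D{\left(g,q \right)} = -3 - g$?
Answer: $38 + 180 \sqrt{10} \approx 607.21$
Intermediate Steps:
$38 + 60 o{\left(-3,D{\left(p,3 \right)} \right)} = 38 + 60 \sqrt{\left(-3\right)^{2} + \left(-3 - 6\right)^{2}} = 38 + 60 \sqrt{9 + \left(-3 - 6\right)^{2}} = 38 + 60 \sqrt{9 + \left(-9\right)^{2}} = 38 + 60 \sqrt{9 + 81} = 38 + 60 \sqrt{90} = 38 + 60 \cdot 3 \sqrt{10} = 38 + 180 \sqrt{10}$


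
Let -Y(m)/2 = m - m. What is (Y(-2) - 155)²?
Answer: 24025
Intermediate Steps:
Y(m) = 0 (Y(m) = -2*(m - m) = -2*0 = 0)
(Y(-2) - 155)² = (0 - 155)² = (-155)² = 24025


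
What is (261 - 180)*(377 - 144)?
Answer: 18873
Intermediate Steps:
(261 - 180)*(377 - 144) = 81*233 = 18873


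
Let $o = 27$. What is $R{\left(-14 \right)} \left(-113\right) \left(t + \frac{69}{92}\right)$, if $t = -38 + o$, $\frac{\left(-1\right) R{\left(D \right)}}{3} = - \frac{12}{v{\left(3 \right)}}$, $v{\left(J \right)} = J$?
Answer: $13899$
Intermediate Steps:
$R{\left(D \right)} = 12$ ($R{\left(D \right)} = - 3 \left(- \frac{12}{3}\right) = - 3 \left(\left(-12\right) \frac{1}{3}\right) = \left(-3\right) \left(-4\right) = 12$)
$t = -11$ ($t = -38 + 27 = -11$)
$R{\left(-14 \right)} \left(-113\right) \left(t + \frac{69}{92}\right) = 12 \left(-113\right) \left(-11 + \frac{69}{92}\right) = - 1356 \left(-11 + 69 \cdot \frac{1}{92}\right) = - 1356 \left(-11 + \frac{3}{4}\right) = \left(-1356\right) \left(- \frac{41}{4}\right) = 13899$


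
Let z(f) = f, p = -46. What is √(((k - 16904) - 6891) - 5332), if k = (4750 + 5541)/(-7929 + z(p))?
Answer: 2*I*√18525774751/1595 ≈ 170.67*I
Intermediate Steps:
k = -10291/7975 (k = (4750 + 5541)/(-7929 - 46) = 10291/(-7975) = 10291*(-1/7975) = -10291/7975 ≈ -1.2904)
√(((k - 16904) - 6891) - 5332) = √(((-10291/7975 - 16904) - 6891) - 5332) = √((-134819691/7975 - 6891) - 5332) = √(-189775416/7975 - 5332) = √(-232298116/7975) = 2*I*√18525774751/1595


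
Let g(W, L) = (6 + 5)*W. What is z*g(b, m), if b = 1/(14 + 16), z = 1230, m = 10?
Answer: 451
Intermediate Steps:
b = 1/30 ≈ 0.033333
g(W, L) = 11*W
z*g(b, m) = 1230*(11*(1/30)) = 1230*(11/30) = 451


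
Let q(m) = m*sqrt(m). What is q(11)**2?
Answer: 1331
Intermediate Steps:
q(m) = m**(3/2)
q(11)**2 = (11**(3/2))**2 = (11*sqrt(11))**2 = 1331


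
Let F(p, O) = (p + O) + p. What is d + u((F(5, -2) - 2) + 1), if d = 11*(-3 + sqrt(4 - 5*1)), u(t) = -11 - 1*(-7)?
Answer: -37 + 11*I ≈ -37.0 + 11.0*I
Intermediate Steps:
F(p, O) = O + 2*p (F(p, O) = (O + p) + p = O + 2*p)
u(t) = -4 (u(t) = -11 + 7 = -4)
d = -33 + 11*I (d = 11*(-3 + sqrt(4 - 5)) = 11*(-3 + sqrt(-1)) = 11*(-3 + I) = -33 + 11*I ≈ -33.0 + 11.0*I)
d + u((F(5, -2) - 2) + 1) = (-33 + 11*I) - 4 = -37 + 11*I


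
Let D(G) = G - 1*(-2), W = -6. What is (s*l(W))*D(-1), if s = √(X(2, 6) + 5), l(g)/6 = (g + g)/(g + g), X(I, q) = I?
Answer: 6*√7 ≈ 15.875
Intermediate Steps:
l(g) = 6 (l(g) = 6*((g + g)/(g + g)) = 6*((2*g)/((2*g))) = 6*((2*g)*(1/(2*g))) = 6*1 = 6)
s = √7 (s = √(2 + 5) = √7 ≈ 2.6458)
D(G) = 2 + G (D(G) = G + 2 = 2 + G)
(s*l(W))*D(-1) = (√7*6)*(2 - 1) = (6*√7)*1 = 6*√7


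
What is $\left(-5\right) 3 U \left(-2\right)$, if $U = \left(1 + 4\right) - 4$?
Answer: $30$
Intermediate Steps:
$U = 1$ ($U = 5 - 4 = 1$)
$\left(-5\right) 3 U \left(-2\right) = \left(-5\right) 3 \cdot 1 \left(-2\right) = \left(-15\right) 1 \left(-2\right) = \left(-15\right) \left(-2\right) = 30$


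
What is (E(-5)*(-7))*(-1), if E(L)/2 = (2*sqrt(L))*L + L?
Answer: -70 - 140*I*sqrt(5) ≈ -70.0 - 313.05*I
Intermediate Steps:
E(L) = 2*L + 4*L**(3/2) (E(L) = 2*((2*sqrt(L))*L + L) = 2*(2*L**(3/2) + L) = 2*(L + 2*L**(3/2)) = 2*L + 4*L**(3/2))
(E(-5)*(-7))*(-1) = ((2*(-5) + 4*(-5)**(3/2))*(-7))*(-1) = ((-10 + 4*(-5*I*sqrt(5)))*(-7))*(-1) = ((-10 - 20*I*sqrt(5))*(-7))*(-1) = (70 + 140*I*sqrt(5))*(-1) = -70 - 140*I*sqrt(5)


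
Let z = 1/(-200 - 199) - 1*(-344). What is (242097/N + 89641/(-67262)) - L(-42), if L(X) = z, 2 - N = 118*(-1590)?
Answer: -433087060595933/1258828138659 ≈ -344.04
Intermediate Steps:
N = 187622 (N = 2 - 118*(-1590) = 2 - 1*(-187620) = 2 + 187620 = 187622)
z = 137255/399 (z = 1/(-399) + 344 = -1/399 + 344 = 137255/399 ≈ 344.00)
L(X) = 137255/399
(242097/N + 89641/(-67262)) - L(-42) = (242097/187622 + 89641/(-67262)) - 1*137255/399 = (242097*(1/187622) + 89641*(-1/67262)) - 137255/399 = (242097/187622 - 89641/67262) - 137255/399 = -133673822/3154957741 - 137255/399 = -433087060595933/1258828138659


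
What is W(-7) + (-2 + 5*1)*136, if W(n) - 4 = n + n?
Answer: 398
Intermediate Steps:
W(n) = 4 + 2*n (W(n) = 4 + (n + n) = 4 + 2*n)
W(-7) + (-2 + 5*1)*136 = (4 + 2*(-7)) + (-2 + 5*1)*136 = (4 - 14) + (-2 + 5)*136 = -10 + 3*136 = -10 + 408 = 398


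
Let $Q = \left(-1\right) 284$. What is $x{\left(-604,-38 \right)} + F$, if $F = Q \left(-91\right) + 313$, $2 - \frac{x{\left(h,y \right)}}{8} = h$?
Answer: $31005$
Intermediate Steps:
$x{\left(h,y \right)} = 16 - 8 h$
$Q = -284$
$F = 26157$ ($F = \left(-284\right) \left(-91\right) + 313 = 25844 + 313 = 26157$)
$x{\left(-604,-38 \right)} + F = \left(16 - -4832\right) + 26157 = \left(16 + 4832\right) + 26157 = 4848 + 26157 = 31005$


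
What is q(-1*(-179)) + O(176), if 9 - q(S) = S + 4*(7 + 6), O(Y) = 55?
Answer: -167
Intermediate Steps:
q(S) = -43 - S (q(S) = 9 - (S + 4*(7 + 6)) = 9 - (S + 4*13) = 9 - (S + 52) = 9 - (52 + S) = 9 + (-52 - S) = -43 - S)
q(-1*(-179)) + O(176) = (-43 - (-1)*(-179)) + 55 = (-43 - 1*179) + 55 = (-43 - 179) + 55 = -222 + 55 = -167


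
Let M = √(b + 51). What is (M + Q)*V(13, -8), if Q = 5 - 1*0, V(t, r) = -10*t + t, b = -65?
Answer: -585 - 117*I*√14 ≈ -585.0 - 437.77*I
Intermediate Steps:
V(t, r) = -9*t
M = I*√14 (M = √(-65 + 51) = √(-14) = I*√14 ≈ 3.7417*I)
Q = 5 (Q = 5 + 0 = 5)
(M + Q)*V(13, -8) = (I*√14 + 5)*(-9*13) = (5 + I*√14)*(-117) = -585 - 117*I*√14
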